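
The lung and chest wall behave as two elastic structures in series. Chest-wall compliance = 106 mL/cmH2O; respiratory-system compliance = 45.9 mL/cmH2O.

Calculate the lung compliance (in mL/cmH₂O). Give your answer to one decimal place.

81.0

1/CL = 1/Crs − 1/Ccw.
1/CL = 1/45.9 − 1/106 = 0.01235.
CL = 80.972 mL/cmH2O.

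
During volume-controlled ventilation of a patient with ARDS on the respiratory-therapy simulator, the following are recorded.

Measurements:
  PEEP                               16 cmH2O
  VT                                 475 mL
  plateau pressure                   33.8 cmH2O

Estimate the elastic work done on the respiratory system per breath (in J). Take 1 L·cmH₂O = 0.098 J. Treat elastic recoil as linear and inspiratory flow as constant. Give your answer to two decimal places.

Elastic work ≈ ½ × (Pplat − PEEP) × Vt = 0.5 × (33.8 − 16) × 0.475 L = 0.5 × 17.8 × 0.475 = 4.228 L·cmH2O.
× 0.098 J/(L·cmH2O) → 0.4143 J.

0.41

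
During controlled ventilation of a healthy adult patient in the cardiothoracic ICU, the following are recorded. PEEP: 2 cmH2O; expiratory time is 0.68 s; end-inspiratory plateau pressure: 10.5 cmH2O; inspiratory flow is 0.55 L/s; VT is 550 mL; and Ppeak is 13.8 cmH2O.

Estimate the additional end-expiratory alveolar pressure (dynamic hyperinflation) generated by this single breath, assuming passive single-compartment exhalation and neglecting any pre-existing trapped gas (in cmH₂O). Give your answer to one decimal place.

R = (PIP − Pplat)/V̇ = (13.8 − 10.5) / 0.55 = 3.3/0.55 = 6.0 cmH2O·s/L.
C = Vt/(Pplat − PEEP) = 550.0 / (10.5 − 2) = 550.0/8.5 = 64.706 mL/cmH2O.
τ = R × C = 6.0 × 0.06471 L/cmH2O = 0.3883 s.
Fraction remaining = e^(−Te/τ) = e^(−0.68/0.3883) = 0.1736; trapped volume = 550.0 × 0.1736 = 95.48 mL.
Additional alveolar pressure from trapping ≈ V_trapped / C = 95.48 / 64.706 = 1.476 cmH2O.

1.5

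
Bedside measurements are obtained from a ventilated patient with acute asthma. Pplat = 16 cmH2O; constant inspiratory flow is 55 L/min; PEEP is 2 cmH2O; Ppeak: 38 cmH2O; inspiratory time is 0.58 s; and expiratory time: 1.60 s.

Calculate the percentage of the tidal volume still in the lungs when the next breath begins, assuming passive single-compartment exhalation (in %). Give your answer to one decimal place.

17.3

Flow: 55 L/min ÷ 60 = 0.9167 L/s.
Vt = flow × Ti = 0.9167 L/s × 0.58 s × 1000 mL/L = 531.69 mL.
R = (PIP − Pplat)/V̇ = (38 − 16) / 0.9167 = 22.0/0.9167 = 23.999 cmH2O·s/L.
C = Vt/(Pplat − PEEP) = 531.69 / (16 − 2) = 531.69/14.0 = 37.978 mL/cmH2O.
τ = R × C = 23.999 × 0.03798 L/cmH2O = 0.9115 s.
Fraction remaining at end-expiration = e^(−Te/τ) = e^(−1.60/0.9115) = 0.1728 → 17.28%.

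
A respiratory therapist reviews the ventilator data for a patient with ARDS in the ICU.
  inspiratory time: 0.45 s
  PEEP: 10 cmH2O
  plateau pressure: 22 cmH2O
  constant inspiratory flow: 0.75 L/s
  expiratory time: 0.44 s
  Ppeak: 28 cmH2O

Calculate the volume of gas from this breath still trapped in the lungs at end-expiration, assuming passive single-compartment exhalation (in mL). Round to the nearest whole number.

48

Vt = flow × Ti = 0.75 L/s × 0.45 s × 1000 mL/L = 337.5 mL.
R = (PIP − Pplat)/V̇ = (28 − 22) / 0.75 = 6.0/0.75 = 8.0 cmH2O·s/L.
C = Vt/(Pplat − PEEP) = 337.5 / (22 − 10) = 337.5/12.0 = 28.125 mL/cmH2O.
τ = R × C = 8.0 × 0.02813 L/cmH2O = 0.225 s.
Fraction remaining = e^(−Te/τ) = e^(−0.44/0.225) = 0.1415.
Trapped volume = 337.5 × 0.1415 = 47.756 mL.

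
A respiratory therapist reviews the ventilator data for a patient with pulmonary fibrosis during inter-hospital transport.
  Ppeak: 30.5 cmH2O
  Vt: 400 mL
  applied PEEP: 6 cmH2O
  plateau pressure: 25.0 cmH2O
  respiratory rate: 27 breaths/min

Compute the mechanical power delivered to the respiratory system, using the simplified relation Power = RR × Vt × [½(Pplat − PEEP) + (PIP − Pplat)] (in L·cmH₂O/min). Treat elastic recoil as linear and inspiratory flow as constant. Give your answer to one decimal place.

162.0

Per-breath work = Vt × [½(Pplat−PEEP) + (PIP−Pplat)] = 0.400 × [0.5×19.0 + 5.5] = 0.400 × 15.0 = 6.0 L·cmH2O.
Power = 27 × 6.0 = 162.0 L·cmH2O/min.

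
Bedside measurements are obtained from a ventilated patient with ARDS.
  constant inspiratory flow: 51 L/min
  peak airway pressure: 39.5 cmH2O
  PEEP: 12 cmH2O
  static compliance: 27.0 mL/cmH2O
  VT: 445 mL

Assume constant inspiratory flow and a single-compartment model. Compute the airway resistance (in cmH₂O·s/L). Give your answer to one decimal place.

Flow: 51 L/min ÷ 60 = 0.85 L/s.
Equation of motion (constant flow): PIP = Vt/C + R·V̇ + PEEP.
R·V̇ = PIP − Vt/C − PEEP = 39.5 − 445/27.0 − 12 = 39.5 − 16.481 − 12 = 11.019 cmH2O.
R = 11.019 / 0.85 = 12.964 cmH2O·s/L.

13.0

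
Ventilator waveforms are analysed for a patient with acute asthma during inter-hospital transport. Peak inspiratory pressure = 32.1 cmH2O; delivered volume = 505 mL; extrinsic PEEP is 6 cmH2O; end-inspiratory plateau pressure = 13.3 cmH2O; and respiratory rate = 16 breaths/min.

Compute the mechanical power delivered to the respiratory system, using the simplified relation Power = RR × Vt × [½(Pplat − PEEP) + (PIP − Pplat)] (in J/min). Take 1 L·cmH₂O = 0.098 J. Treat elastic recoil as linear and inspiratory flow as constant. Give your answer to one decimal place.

17.8

Per-breath work = Vt × [½(Pplat−PEEP) + (PIP−Pplat)] = 0.505 × [0.5×7.3 + 18.8] = 0.505 × 22.45 = 11.337 L·cmH2O.
Power = 16 × 11.337 = 181.39 L·cmH2O/min.
× 0.098 J/(L·cmH2O) → 17.776 J/min.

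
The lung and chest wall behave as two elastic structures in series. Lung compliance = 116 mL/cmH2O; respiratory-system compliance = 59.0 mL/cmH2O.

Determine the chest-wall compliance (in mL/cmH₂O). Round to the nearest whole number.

120

1/Ccw = 1/Crs − 1/CL.
1/Ccw = 1/59.0 − 1/116 = 0.008328.
Ccw = 120.08 mL/cmH2O.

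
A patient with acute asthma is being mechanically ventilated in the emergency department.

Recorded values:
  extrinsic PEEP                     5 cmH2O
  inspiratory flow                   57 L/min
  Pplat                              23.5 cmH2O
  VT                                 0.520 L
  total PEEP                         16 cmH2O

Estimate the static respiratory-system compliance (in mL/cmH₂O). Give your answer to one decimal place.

69.3

End-expiratory occlusion gives total PEEP = 16 cmH2O (intrinsic PEEP = 16 − 5 = 11). Use total PEEP for the elastic gradient.
Cstat = Vt / (Pplat − PEEPtotal) = 520 / (23.5 − 16) = 520 / 7.5 = 69.333 mL/cmH2O.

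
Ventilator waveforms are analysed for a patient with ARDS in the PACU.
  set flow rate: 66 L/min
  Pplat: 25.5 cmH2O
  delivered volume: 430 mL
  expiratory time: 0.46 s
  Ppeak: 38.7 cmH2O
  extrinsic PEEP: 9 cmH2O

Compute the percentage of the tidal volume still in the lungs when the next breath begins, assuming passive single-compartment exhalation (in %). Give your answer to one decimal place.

23.0

Flow: 66 L/min ÷ 60 = 1.1 L/s.
R = (PIP − Pplat)/V̇ = (38.7 − 25.5) / 1.1 = 13.2/1.1 = 12.0 cmH2O·s/L.
C = Vt/(Pplat − PEEP) = 430.0 / (25.5 − 9) = 430.0/16.5 = 26.061 mL/cmH2O.
τ = R × C = 12.0 × 0.02606 L/cmH2O = 0.3127 s.
Fraction remaining at end-expiration = e^(−Te/τ) = e^(−0.46/0.3127) = 0.2297 → 22.97%.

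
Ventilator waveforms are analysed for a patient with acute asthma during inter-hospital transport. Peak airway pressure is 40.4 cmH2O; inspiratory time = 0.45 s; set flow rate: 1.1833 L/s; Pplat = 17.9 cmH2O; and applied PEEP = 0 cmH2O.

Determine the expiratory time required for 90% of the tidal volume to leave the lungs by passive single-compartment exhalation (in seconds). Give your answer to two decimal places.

1.30

Vt = flow × Ti = 1.1833 L/s × 0.45 s × 1000 mL/L = 532.49 mL.
R = (PIP − Pplat)/V̇ = (40.4 − 17.9) / 1.1833 = 22.5/1.1833 = 19.015 cmH2O·s/L.
C = Vt/(Pplat − PEEP) = 532.49 / (17.9 − 0) = 532.49/17.9 = 29.748 mL/cmH2O.
τ = R × C = 19.015 × 0.02975 L/cmH2O = 0.5657 s.
t = −τ·ln(1 − 0.90) = −0.5657·ln(0.1) = 1.303 s.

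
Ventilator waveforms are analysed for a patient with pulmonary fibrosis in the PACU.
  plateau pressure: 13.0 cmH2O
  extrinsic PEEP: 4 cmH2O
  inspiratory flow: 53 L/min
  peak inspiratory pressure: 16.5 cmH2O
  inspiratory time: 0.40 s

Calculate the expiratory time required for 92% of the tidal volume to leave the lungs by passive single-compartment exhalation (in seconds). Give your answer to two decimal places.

0.39

Flow: 53 L/min ÷ 60 = 0.8833 L/s.
Vt = flow × Ti = 0.8833 L/s × 0.40 s × 1000 mL/L = 353.32 mL.
R = (PIP − Pplat)/V̇ = (16.5 − 13.0) / 0.8833 = 3.5/0.8833 = 3.962 cmH2O·s/L.
C = Vt/(Pplat − PEEP) = 353.32 / (13.0 − 4) = 353.32/9.0 = 39.258 mL/cmH2O.
τ = R × C = 3.962 × 0.03926 L/cmH2O = 0.1555 s.
t = −τ·ln(1 − 0.92) = −0.1555·ln(0.08) = 0.3928 s.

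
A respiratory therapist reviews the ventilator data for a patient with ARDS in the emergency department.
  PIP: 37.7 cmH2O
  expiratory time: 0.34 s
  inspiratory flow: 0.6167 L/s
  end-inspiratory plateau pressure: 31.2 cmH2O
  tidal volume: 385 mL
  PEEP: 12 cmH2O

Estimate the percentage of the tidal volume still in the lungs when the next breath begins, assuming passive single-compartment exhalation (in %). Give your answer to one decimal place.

R = (PIP − Pplat)/V̇ = (37.7 − 31.2) / 0.6167 = 6.5/0.6167 = 10.54 cmH2O·s/L.
C = Vt/(Pplat − PEEP) = 385.0 / (31.2 − 12) = 385.0/19.2 = 20.052 mL/cmH2O.
τ = R × C = 10.54 × 0.02005 L/cmH2O = 0.2113 s.
Fraction remaining at end-expiration = e^(−Te/τ) = e^(−0.34/0.2113) = 0.2001 → 20.01%.

20.0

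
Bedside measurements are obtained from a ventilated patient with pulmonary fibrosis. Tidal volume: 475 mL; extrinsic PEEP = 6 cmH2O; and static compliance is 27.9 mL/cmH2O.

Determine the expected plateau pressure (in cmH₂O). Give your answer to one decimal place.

Pplat = PEEP + Vt / Cstat = 6 + 475 / 27.9 = 6 + 17.025 = 23.025 cmH2O.

23.0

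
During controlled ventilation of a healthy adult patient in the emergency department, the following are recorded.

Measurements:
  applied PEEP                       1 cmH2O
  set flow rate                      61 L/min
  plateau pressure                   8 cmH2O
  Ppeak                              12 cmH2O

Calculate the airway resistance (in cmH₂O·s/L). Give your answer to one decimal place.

3.9

Flow: 61 L/min ÷ 60 = 1.0167 L/s.
Raw = (PIP − Pplat) / flow = (12 − 8) / 1.0167 = 4.0 / 1.0167 = 3.934 cmH2O·s/L.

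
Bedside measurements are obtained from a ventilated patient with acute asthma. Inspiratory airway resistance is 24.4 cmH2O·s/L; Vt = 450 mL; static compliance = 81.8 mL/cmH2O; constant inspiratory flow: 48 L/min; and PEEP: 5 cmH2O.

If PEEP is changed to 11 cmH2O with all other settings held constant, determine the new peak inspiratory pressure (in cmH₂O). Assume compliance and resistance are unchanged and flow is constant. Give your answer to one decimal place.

Flow: 48 L/min ÷ 60 = 0.8 L/s.
PIP = Vt/C + R·V̇ + PEEP (constant-flow equation of motion).
Only the baseline term changes: ΔPIP = ΔPEEP = 11 − 5 = 6.0 cmH2O.
Original PIP = 450/81.8 + 24.4×0.8 + 5 = 30.021 cmH2O; new PIP = 30.021 + (6.0) = 36.021 cmH2O.

36.0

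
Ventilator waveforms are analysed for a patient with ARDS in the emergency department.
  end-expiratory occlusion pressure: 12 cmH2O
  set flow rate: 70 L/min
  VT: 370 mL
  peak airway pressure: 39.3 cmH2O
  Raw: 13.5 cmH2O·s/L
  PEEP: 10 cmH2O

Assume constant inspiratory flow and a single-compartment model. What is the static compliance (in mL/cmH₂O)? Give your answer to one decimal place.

Flow: 70 L/min ÷ 60 = 1.1667 L/s.
Total PEEP = 12 cmH2O (set 10 + intrinsic 2); this is the baseline alveolar pressure.
Equation of motion (constant flow): PIP = Vt/C + R·V̇ + PEEP.
Vt/C = PIP − R·V̇ − PEEP = 39.3 − 13.5×1.1667 − 12 = 39.3 − 15.75 − 12 = 11.55 cmH2O.
C = Vt / 11.55 = 370 / 11.55 = 32.035 mL/cmH2O.

32.0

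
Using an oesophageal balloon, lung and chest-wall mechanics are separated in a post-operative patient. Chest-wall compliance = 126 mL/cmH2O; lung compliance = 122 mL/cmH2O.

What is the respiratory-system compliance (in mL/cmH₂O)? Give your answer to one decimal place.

62.0

Lung and chest wall are elastances in series: 1/Crs = 1/CL + 1/Ccw.
1/Crs = 1/122 + 1/126 = 0.01613.
Crs = 61.996 mL/cmH2O.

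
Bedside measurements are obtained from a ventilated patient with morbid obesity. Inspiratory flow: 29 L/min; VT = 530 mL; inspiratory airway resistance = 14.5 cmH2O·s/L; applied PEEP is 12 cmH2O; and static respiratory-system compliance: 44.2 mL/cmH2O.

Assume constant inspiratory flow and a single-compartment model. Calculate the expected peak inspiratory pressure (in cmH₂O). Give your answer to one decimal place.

Flow: 29 L/min ÷ 60 = 0.4833 L/s.
Equation of motion (constant flow): PIP = Vt/C + R·V̇ + PEEP.
PIP = 530/44.2 + 14.5×0.4833 + 12 = 11.991 + 7.008 + 12 = 30.999 cmH2O.

31.0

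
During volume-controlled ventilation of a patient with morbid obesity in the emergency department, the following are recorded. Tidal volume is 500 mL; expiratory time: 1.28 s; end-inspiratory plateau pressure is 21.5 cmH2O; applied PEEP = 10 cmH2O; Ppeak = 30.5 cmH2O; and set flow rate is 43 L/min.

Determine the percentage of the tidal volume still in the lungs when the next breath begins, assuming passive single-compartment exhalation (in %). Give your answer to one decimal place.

Flow: 43 L/min ÷ 60 = 0.7167 L/s.
R = (PIP − Pplat)/V̇ = (30.5 − 21.5) / 0.7167 = 9.0/0.7167 = 12.558 cmH2O·s/L.
C = Vt/(Pplat − PEEP) = 500.0 / (21.5 − 10) = 500.0/11.5 = 43.478 mL/cmH2O.
τ = R × C = 12.558 × 0.04348 L/cmH2O = 0.546 s.
Fraction remaining at end-expiration = e^(−Te/τ) = e^(−1.28/0.546) = 0.09591 → 9.591%.

9.6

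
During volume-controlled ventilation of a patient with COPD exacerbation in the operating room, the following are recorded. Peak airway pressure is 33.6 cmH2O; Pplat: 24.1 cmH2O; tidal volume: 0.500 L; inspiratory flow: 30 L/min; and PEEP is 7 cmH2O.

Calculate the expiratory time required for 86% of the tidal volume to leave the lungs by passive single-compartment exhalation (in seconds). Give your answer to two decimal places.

1.09

Flow: 30 L/min ÷ 60 = 0.5 L/s.
R = (PIP − Pplat)/V̇ = (33.6 − 24.1) / 0.5 = 9.5/0.5 = 19.0 cmH2O·s/L.
C = Vt/(Pplat − PEEP) = 500.0 / (24.1 − 7) = 500.0/17.1 = 29.24 mL/cmH2O.
τ = R × C = 19.0 × 0.02924 L/cmH2O = 0.5556 s.
t = −τ·ln(1 − 0.86) = −0.5556·ln(0.14) = 1.092 s.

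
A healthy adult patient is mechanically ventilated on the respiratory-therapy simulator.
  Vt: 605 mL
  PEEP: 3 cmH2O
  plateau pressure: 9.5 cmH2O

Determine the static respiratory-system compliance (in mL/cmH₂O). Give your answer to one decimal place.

93.1

Cstat = Vt / (Pplat − PEEP) = 605 / (9.5 − 3) = 605 / 6.5 = 93.077 mL/cmH2O.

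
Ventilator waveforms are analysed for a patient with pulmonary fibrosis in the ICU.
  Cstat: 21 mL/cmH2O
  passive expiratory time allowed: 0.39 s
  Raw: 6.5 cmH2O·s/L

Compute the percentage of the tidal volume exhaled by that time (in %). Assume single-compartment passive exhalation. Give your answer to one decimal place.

94.3

τ = R × C = 6.5 × 21 mL/cmH2O = 6.5 × 0.021 L/cmH2O = 0.1365 s.
Passive exhalation: V(t)/V₀ = e^(−t/τ) = e^(−0.39/0.1365) = 0.05743.
Fraction exhaled = 1 − 0.05743 = 0.9426 → 94.26%.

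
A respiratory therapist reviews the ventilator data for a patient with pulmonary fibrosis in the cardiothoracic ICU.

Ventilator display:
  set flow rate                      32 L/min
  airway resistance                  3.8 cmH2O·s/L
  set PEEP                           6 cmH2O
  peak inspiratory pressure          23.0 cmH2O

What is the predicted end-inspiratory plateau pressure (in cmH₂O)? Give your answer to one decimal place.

Flow: 32 L/min ÷ 60 = 0.5333 L/s.
Pplat = PIP − Raw × flow = 23.0 − 3.8 × 0.5333 = 23.0 − 2.027 = 20.973 cmH2O.

21.0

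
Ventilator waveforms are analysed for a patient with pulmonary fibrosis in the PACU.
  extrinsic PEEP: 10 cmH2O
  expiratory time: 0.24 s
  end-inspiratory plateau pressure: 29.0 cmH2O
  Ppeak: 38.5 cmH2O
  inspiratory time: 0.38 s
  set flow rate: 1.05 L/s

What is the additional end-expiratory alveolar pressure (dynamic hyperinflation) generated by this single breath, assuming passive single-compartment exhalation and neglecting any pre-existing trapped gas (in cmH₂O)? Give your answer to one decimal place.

5.4

Vt = flow × Ti = 1.05 L/s × 0.38 s × 1000 mL/L = 399.0 mL.
R = (PIP − Pplat)/V̇ = (38.5 − 29.0) / 1.05 = 9.5/1.05 = 9.048 cmH2O·s/L.
C = Vt/(Pplat − PEEP) = 399.0 / (29.0 − 10) = 399.0/19.0 = 21.0 mL/cmH2O.
τ = R × C = 9.048 × 0.021 L/cmH2O = 0.19 s.
Fraction remaining = e^(−Te/τ) = e^(−0.24/0.19) = 0.2828; trapped volume = 399.0 × 0.2828 = 112.84 mL.
Additional alveolar pressure from trapping ≈ V_trapped / C = 112.84 / 21.0 = 5.373 cmH2O.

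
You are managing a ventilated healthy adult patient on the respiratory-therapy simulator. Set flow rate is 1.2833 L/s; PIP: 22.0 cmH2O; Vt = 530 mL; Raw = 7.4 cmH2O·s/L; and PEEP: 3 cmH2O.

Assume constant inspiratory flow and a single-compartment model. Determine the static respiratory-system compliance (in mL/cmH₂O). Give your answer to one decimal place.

Equation of motion (constant flow): PIP = Vt/C + R·V̇ + PEEP.
Vt/C = PIP − R·V̇ − PEEP = 22.0 − 7.4×1.2833 − 3 = 22.0 − 9.496 − 3 = 9.504 cmH2O.
C = Vt / 9.504 = 530 / 9.504 = 55.766 mL/cmH2O.

55.8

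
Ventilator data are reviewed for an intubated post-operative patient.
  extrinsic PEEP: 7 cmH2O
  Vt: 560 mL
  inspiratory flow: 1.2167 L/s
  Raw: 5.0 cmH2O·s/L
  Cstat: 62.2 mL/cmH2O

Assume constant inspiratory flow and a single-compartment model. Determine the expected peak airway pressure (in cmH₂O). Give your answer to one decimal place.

Equation of motion (constant flow): PIP = Vt/C + R·V̇ + PEEP.
PIP = 560/62.2 + 5.0×1.2167 + 7 = 9.003 + 6.084 + 7 = 22.087 cmH2O.

22.1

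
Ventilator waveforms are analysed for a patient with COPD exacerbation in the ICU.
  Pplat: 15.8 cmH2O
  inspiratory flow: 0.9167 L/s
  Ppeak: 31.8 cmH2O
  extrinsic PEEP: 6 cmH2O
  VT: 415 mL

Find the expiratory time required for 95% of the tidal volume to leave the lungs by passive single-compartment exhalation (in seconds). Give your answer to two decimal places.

R = (PIP − Pplat)/V̇ = (31.8 − 15.8) / 0.9167 = 16.0/0.9167 = 17.454 cmH2O·s/L.
C = Vt/(Pplat − PEEP) = 415.0 / (15.8 − 6) = 415.0/9.8 = 42.347 mL/cmH2O.
τ = R × C = 17.454 × 0.04235 L/cmH2O = 0.7392 s.
t = −τ·ln(1 − 0.95) = −0.7392·ln(0.05) = 2.214 s.

2.21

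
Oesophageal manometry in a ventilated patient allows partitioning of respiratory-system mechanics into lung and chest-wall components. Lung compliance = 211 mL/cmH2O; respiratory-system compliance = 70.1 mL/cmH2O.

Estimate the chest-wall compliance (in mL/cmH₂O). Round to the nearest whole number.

1/Ccw = 1/Crs − 1/CL.
1/Ccw = 1/70.1 − 1/211 = 0.009526.
Ccw = 104.98 mL/cmH2O.

105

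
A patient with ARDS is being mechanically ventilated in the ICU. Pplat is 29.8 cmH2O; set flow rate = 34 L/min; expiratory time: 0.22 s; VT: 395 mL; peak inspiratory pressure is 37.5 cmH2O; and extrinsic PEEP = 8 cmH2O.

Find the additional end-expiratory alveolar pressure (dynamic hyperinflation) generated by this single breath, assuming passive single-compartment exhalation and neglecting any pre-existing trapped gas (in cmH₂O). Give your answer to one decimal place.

8.9

Flow: 34 L/min ÷ 60 = 0.5667 L/s.
R = (PIP − Pplat)/V̇ = (37.5 − 29.8) / 0.5667 = 7.7/0.5667 = 13.587 cmH2O·s/L.
C = Vt/(Pplat − PEEP) = 395.0 / (29.8 − 8) = 395.0/21.8 = 18.119 mL/cmH2O.
τ = R × C = 13.587 × 0.01812 L/cmH2O = 0.2462 s.
Fraction remaining = e^(−Te/τ) = e^(−0.22/0.2462) = 0.4092; trapped volume = 395.0 × 0.4092 = 161.63 mL.
Additional alveolar pressure from trapping ≈ V_trapped / C = 161.63 / 18.119 = 8.92 cmH2O.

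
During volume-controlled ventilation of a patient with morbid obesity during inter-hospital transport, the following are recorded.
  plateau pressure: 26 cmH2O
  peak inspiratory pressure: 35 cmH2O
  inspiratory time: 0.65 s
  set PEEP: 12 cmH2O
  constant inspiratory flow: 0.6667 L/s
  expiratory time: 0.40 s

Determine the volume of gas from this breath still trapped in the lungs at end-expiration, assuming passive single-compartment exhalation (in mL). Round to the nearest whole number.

166

Vt = flow × Ti = 0.6667 L/s × 0.65 s × 1000 mL/L = 433.36 mL.
R = (PIP − Pplat)/V̇ = (35 − 26) / 0.6667 = 9.0/0.6667 = 13.499 cmH2O·s/L.
C = Vt/(Pplat − PEEP) = 433.36 / (26 − 12) = 433.36/14.0 = 30.954 mL/cmH2O.
τ = R × C = 13.499 × 0.03095 L/cmH2O = 0.4178 s.
Fraction remaining = e^(−Te/τ) = e^(−0.40/0.4178) = 0.3839.
Trapped volume = 433.36 × 0.3839 = 166.37 mL.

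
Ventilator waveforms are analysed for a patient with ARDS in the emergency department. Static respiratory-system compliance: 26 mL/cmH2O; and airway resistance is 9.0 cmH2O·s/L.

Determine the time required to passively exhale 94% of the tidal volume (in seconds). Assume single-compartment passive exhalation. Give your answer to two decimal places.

0.66

τ = R × C = 9.0 × 26 mL/cmH2O = 9.0 × 0.026 L/cmH2O = 0.234 s.
Exhaled fraction f = 1 − e^(−t/τ) → t = −τ·ln(1 − f) = −0.234·ln(0.06) = 0.6583 s.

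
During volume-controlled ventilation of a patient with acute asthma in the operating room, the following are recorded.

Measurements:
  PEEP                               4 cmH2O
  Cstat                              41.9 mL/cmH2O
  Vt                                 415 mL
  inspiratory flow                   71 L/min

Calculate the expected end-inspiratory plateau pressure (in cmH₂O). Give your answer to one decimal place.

Pplat = PEEP + Vt / Cstat = 4 + 415 / 41.9 = 4 + 9.905 = 13.905 cmH2O.

13.9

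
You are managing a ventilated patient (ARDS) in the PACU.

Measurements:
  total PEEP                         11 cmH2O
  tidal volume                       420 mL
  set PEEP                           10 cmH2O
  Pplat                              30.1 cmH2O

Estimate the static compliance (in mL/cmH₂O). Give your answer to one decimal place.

22.0

End-expiratory occlusion gives total PEEP = 11 cmH2O (intrinsic PEEP = 11 − 10 = 1). Use total PEEP for the elastic gradient.
Cstat = Vt / (Pplat − PEEPtotal) = 420 / (30.1 − 11) = 420 / 19.1 = 21.99 mL/cmH2O.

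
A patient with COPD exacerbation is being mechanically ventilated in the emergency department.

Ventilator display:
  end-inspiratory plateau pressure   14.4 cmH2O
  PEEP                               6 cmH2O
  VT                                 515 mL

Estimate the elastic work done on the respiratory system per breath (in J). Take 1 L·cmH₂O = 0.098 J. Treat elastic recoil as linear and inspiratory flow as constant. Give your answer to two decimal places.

0.21

Elastic work ≈ ½ × (Pplat − PEEP) × Vt = 0.5 × (14.4 − 6) × 0.515 L = 0.5 × 8.4 × 0.515 = 2.163 L·cmH2O.
× 0.098 J/(L·cmH2O) → 0.212 J.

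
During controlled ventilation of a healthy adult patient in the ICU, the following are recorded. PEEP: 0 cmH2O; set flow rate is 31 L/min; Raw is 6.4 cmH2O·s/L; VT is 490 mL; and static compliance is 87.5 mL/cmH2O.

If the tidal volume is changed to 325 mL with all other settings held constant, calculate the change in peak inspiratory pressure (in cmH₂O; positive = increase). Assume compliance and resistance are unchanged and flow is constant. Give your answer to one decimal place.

-1.9

PIP = Vt/C + R·V̇ + PEEP (constant-flow equation of motion).
Only the elastic term changes: ΔPIP = ΔVt / C = (325 − 490) / 87.5 = -1.886 cmH2O.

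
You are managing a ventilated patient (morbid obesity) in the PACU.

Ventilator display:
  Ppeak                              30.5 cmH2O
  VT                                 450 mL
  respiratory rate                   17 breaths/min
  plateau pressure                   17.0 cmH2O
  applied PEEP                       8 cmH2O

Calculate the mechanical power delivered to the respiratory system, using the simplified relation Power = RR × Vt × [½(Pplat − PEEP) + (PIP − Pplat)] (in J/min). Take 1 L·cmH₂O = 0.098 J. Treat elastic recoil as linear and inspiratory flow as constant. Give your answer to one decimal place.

Per-breath work = Vt × [½(Pplat−PEEP) + (PIP−Pplat)] = 0.450 × [0.5×9.0 + 13.5] = 0.450 × 18.0 = 8.1 L·cmH2O.
Power = 17 × 8.1 = 137.7 L·cmH2O/min.
× 0.098 J/(L·cmH2O) → 13.495 J/min.

13.5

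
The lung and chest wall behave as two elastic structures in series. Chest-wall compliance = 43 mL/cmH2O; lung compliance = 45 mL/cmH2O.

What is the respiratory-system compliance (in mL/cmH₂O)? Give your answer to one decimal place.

22.0

Lung and chest wall are elastances in series: 1/Crs = 1/CL + 1/Ccw.
1/Crs = 1/45 + 1/43 = 0.04548.
Crs = 21.988 mL/cmH2O.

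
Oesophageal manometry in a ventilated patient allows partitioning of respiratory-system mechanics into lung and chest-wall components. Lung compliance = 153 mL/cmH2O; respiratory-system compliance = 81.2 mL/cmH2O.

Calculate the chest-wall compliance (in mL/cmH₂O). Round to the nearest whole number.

173

1/Ccw = 1/Crs − 1/CL.
1/Ccw = 1/81.2 − 1/153 = 0.005779.
Ccw = 173.04 mL/cmH2O.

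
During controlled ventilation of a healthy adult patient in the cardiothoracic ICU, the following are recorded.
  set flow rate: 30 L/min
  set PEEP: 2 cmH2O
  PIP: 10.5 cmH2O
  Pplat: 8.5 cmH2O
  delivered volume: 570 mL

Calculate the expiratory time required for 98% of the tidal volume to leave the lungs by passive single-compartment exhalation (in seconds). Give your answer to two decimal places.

1.37

Flow: 30 L/min ÷ 60 = 0.5 L/s.
R = (PIP − Pplat)/V̇ = (10.5 − 8.5) / 0.5 = 2.0/0.5 = 4.0 cmH2O·s/L.
C = Vt/(Pplat − PEEP) = 570.0 / (8.5 − 2) = 570.0/6.5 = 87.692 mL/cmH2O.
τ = R × C = 4.0 × 0.08769 L/cmH2O = 0.3508 s.
t = −τ·ln(1 − 0.98) = −0.3508·ln(0.02) = 1.372 s.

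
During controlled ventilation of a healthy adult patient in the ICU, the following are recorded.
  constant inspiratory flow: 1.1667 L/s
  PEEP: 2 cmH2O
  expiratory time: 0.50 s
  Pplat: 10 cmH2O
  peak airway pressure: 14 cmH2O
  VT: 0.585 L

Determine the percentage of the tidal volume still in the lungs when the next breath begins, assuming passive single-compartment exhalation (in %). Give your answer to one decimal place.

13.6

R = (PIP − Pplat)/V̇ = (14 − 10) / 1.1667 = 4.0/1.1667 = 3.428 cmH2O·s/L.
C = Vt/(Pplat − PEEP) = 585.0 / (10 − 2) = 585.0/8.0 = 73.125 mL/cmH2O.
τ = R × C = 3.428 × 0.07313 L/cmH2O = 0.2507 s.
Fraction remaining at end-expiration = e^(−Te/τ) = e^(−0.50/0.2507) = 0.1361 → 13.61%.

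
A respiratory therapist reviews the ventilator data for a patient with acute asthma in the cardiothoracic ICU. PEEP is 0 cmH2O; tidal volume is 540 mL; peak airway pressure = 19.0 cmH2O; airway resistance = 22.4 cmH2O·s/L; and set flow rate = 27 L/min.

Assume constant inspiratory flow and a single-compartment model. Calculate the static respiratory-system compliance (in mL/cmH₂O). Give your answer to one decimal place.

Flow: 27 L/min ÷ 60 = 0.45 L/s.
Equation of motion (constant flow): PIP = Vt/C + R·V̇ + PEEP.
Vt/C = PIP − R·V̇ − PEEP = 19.0 − 22.4×0.45 − 0 = 19.0 − 10.08 − 0 = 8.92 cmH2O.
C = Vt / 8.92 = 540 / 8.92 = 60.538 mL/cmH2O.

60.5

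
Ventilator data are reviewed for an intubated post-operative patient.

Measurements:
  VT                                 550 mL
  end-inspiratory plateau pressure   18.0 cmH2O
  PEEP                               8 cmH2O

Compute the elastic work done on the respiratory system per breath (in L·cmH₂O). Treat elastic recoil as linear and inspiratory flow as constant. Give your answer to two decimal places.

Elastic work ≈ ½ × (Pplat − PEEP) × Vt = 0.5 × (18.0 − 8) × 0.550 L = 0.5 × 10.0 × 0.550 = 2.75 L·cmH2O.

2.75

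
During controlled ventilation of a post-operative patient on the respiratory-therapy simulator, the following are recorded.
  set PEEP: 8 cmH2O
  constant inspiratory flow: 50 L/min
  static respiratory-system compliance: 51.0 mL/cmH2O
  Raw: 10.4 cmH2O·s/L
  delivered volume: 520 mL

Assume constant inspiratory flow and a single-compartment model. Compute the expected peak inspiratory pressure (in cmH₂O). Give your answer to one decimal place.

26.9

Flow: 50 L/min ÷ 60 = 0.8333 L/s.
Equation of motion (constant flow): PIP = Vt/C + R·V̇ + PEEP.
PIP = 520/51.0 + 10.4×0.8333 + 8 = 10.196 + 8.666 + 8 = 26.862 cmH2O.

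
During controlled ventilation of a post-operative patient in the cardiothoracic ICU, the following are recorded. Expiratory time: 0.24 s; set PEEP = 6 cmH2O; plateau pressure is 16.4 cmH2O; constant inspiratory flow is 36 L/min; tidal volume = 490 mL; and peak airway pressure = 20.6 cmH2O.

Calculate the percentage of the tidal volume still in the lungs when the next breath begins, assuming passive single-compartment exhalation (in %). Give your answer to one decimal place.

Flow: 36 L/min ÷ 60 = 0.6 L/s.
R = (PIP − Pplat)/V̇ = (20.6 − 16.4) / 0.6 = 4.2/0.6 = 7.0 cmH2O·s/L.
C = Vt/(Pplat − PEEP) = 490.0 / (16.4 − 6) = 490.0/10.4 = 47.115 mL/cmH2O.
τ = R × C = 7.0 × 0.04712 L/cmH2O = 0.3298 s.
Fraction remaining at end-expiration = e^(−Te/τ) = e^(−0.24/0.3298) = 0.483 → 48.3%.

48.3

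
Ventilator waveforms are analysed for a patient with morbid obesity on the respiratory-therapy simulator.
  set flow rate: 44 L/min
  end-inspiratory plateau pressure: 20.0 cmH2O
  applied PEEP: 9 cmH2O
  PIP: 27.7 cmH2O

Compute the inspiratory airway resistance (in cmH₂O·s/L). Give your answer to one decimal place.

Flow: 44 L/min ÷ 60 = 0.7333 L/s.
Raw = (PIP − Pplat) / flow = (27.7 − 20.0) / 0.7333 = 7.7 / 0.7333 = 10.5 cmH2O·s/L.

10.5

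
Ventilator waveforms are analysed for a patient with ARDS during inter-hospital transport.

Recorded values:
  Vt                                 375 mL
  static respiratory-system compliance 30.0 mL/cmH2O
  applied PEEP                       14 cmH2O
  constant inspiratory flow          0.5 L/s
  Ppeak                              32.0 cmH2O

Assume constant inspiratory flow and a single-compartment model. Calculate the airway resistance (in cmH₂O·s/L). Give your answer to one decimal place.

Equation of motion (constant flow): PIP = Vt/C + R·V̇ + PEEP.
R·V̇ = PIP − Vt/C − PEEP = 32.0 − 375/30.0 − 14 = 32.0 − 12.5 − 14 = 5.5 cmH2O.
R = 5.5 / 0.5 = 11.0 cmH2O·s/L.

11.0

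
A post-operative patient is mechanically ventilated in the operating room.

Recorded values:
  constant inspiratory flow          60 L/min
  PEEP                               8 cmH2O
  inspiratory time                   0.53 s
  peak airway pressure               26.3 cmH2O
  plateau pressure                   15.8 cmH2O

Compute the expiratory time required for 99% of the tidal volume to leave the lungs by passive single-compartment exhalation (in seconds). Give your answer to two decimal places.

Flow: 60 L/min ÷ 60 = 1 L/s.
Vt = flow × Ti = 1 L/s × 0.53 s × 1000 mL/L = 530.0 mL.
R = (PIP − Pplat)/V̇ = (26.3 − 15.8) / 1 = 10.5/1 = 10.5 cmH2O·s/L.
C = Vt/(Pplat − PEEP) = 530.0 / (15.8 − 8) = 530.0/7.8 = 67.949 mL/cmH2O.
τ = R × C = 10.5 × 0.06795 L/cmH2O = 0.7135 s.
t = −τ·ln(1 − 0.99) = −0.7135·ln(0.01) = 3.286 s.

3.29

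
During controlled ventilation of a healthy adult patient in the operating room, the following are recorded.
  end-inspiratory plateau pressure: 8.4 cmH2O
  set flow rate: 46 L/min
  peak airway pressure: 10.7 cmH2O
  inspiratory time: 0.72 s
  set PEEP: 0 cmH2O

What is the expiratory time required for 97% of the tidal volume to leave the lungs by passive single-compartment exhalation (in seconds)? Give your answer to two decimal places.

Flow: 46 L/min ÷ 60 = 0.7667 L/s.
Vt = flow × Ti = 0.7667 L/s × 0.72 s × 1000 mL/L = 552.02 mL.
R = (PIP − Pplat)/V̇ = (10.7 − 8.4) / 0.7667 = 2.3/0.7667 = 3.0 cmH2O·s/L.
C = Vt/(Pplat − PEEP) = 552.02 / (8.4 − 0) = 552.02/8.4 = 65.717 mL/cmH2O.
τ = R × C = 3.0 × 0.06572 L/cmH2O = 0.1972 s.
t = −τ·ln(1 − 0.97) = −0.1972·ln(0.03) = 0.6915 s.

0.69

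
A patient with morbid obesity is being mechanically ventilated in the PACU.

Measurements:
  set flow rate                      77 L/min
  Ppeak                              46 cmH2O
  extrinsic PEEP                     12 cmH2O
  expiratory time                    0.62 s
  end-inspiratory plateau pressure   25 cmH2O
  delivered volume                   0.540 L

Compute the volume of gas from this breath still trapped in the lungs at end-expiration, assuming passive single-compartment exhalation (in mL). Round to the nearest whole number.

217

Flow: 77 L/min ÷ 60 = 1.2833 L/s.
R = (PIP − Pplat)/V̇ = (46 − 25) / 1.2833 = 21.0/1.2833 = 16.364 cmH2O·s/L.
C = Vt/(Pplat − PEEP) = 540.0 / (25 − 12) = 540.0/13.0 = 41.538 mL/cmH2O.
τ = R × C = 16.364 × 0.04154 L/cmH2O = 0.6798 s.
Fraction remaining = e^(−Te/τ) = e^(−0.62/0.6798) = 0.4017.
Trapped volume = 540.0 × 0.4017 = 216.92 mL.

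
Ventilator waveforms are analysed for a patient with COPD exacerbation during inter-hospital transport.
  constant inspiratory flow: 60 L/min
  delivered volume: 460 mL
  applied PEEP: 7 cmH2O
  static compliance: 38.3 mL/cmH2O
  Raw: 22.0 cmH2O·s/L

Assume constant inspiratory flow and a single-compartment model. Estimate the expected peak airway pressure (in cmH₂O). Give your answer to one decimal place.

41.0

Flow: 60 L/min ÷ 60 = 1 L/s.
Equation of motion (constant flow): PIP = Vt/C + R·V̇ + PEEP.
PIP = 460/38.3 + 22.0×1 + 7 = 12.01 + 22.0 + 7 = 41.01 cmH2O.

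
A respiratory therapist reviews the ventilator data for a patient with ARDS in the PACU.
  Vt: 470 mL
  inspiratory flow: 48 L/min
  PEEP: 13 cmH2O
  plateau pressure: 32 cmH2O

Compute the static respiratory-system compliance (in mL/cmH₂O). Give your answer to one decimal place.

24.7

Cstat = Vt / (Pplat − PEEP) = 470 / (32 − 13) = 470 / 19.0 = 24.737 mL/cmH2O.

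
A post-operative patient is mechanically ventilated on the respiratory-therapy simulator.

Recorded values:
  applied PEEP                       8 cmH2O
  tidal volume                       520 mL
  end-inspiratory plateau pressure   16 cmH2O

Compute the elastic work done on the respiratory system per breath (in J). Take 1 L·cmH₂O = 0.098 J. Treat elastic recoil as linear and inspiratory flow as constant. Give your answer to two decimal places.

0.20

Elastic work ≈ ½ × (Pplat − PEEP) × Vt = 0.5 × (16 − 8) × 0.520 L = 0.5 × 8.0 × 0.520 = 2.08 L·cmH2O.
× 0.098 J/(L·cmH2O) → 0.2038 J.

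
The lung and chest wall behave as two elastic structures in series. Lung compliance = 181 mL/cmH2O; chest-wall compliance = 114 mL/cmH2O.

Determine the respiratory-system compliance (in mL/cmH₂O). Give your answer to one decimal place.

Lung and chest wall are elastances in series: 1/Crs = 1/CL + 1/Ccw.
1/Crs = 1/181 + 1/114 = 0.0143.
Crs = 69.93 mL/cmH2O.

69.9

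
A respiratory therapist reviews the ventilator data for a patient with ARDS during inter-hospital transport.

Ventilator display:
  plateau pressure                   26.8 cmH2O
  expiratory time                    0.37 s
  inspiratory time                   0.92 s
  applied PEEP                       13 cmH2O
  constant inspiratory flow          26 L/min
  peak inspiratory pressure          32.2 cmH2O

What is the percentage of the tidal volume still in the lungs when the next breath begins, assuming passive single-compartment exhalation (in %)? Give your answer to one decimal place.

Flow: 26 L/min ÷ 60 = 0.4333 L/s.
Vt = flow × Ti = 0.4333 L/s × 0.92 s × 1000 mL/L = 398.64 mL.
R = (PIP − Pplat)/V̇ = (32.2 − 26.8) / 0.4333 = 5.4/0.4333 = 12.462 cmH2O·s/L.
C = Vt/(Pplat − PEEP) = 398.64 / (26.8 − 13) = 398.64/13.8 = 28.887 mL/cmH2O.
τ = R × C = 12.462 × 0.02889 L/cmH2O = 0.36 s.
Fraction remaining at end-expiration = e^(−Te/τ) = e^(−0.37/0.36) = 0.3578 → 35.78%.

35.8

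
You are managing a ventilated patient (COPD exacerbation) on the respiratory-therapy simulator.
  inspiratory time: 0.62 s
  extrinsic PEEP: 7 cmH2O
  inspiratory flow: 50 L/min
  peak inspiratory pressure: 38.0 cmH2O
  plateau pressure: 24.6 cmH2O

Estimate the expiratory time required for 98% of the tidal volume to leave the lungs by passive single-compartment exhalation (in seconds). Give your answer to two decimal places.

Flow: 50 L/min ÷ 60 = 0.8333 L/s.
Vt = flow × Ti = 0.8333 L/s × 0.62 s × 1000 mL/L = 516.65 mL.
R = (PIP − Pplat)/V̇ = (38.0 − 24.6) / 0.8333 = 13.4/0.8333 = 16.081 cmH2O·s/L.
C = Vt/(Pplat − PEEP) = 516.65 / (24.6 − 7) = 516.65/17.6 = 29.355 mL/cmH2O.
τ = R × C = 16.081 × 0.02936 L/cmH2O = 0.4721 s.
t = −τ·ln(1 − 0.98) = −0.4721·ln(0.02) = 1.847 s.

1.85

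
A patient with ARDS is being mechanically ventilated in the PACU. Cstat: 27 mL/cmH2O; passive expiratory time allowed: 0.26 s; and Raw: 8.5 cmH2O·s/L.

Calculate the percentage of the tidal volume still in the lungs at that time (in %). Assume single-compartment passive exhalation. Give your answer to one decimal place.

τ = R × C = 8.5 × 27 mL/cmH2O = 8.5 × 0.027 L/cmH2O = 0.2295 s.
Passive exhalation: V(t)/V₀ = e^(−t/τ) = e^(−0.26/0.2295) = 0.3221.
Fraction remaining = 0.3221 → 32.21%.

32.2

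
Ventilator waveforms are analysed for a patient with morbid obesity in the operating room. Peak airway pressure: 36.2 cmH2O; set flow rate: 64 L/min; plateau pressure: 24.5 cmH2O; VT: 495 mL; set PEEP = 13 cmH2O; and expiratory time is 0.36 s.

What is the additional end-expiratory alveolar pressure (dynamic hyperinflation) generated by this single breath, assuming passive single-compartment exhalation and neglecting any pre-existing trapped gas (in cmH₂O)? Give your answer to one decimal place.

Flow: 64 L/min ÷ 60 = 1.0667 L/s.
R = (PIP − Pplat)/V̇ = (36.2 − 24.5) / 1.0667 = 11.7/1.0667 = 10.968 cmH2O·s/L.
C = Vt/(Pplat − PEEP) = 495.0 / (24.5 − 13) = 495.0/11.5 = 43.043 mL/cmH2O.
τ = R × C = 10.968 × 0.04304 L/cmH2O = 0.4721 s.
Fraction remaining = e^(−Te/τ) = e^(−0.36/0.4721) = 0.4665; trapped volume = 495.0 × 0.4665 = 230.92 mL.
Additional alveolar pressure from trapping ≈ V_trapped / C = 230.92 / 43.043 = 5.365 cmH2O.

5.4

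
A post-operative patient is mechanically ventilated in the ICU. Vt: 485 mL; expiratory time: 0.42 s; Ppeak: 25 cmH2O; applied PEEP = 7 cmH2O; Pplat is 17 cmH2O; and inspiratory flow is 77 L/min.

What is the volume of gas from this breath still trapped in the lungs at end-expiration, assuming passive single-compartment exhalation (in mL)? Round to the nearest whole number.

Flow: 77 L/min ÷ 60 = 1.2833 L/s.
R = (PIP − Pplat)/V̇ = (25 − 17) / 1.2833 = 8.0/1.2833 = 6.234 cmH2O·s/L.
C = Vt/(Pplat − PEEP) = 485.0 / (17 − 7) = 485.0/10.0 = 48.5 mL/cmH2O.
τ = R × C = 6.234 × 0.0485 L/cmH2O = 0.3023 s.
Fraction remaining = e^(−Te/τ) = e^(−0.42/0.3023) = 0.2492.
Trapped volume = 485.0 × 0.2492 = 120.86 mL.

121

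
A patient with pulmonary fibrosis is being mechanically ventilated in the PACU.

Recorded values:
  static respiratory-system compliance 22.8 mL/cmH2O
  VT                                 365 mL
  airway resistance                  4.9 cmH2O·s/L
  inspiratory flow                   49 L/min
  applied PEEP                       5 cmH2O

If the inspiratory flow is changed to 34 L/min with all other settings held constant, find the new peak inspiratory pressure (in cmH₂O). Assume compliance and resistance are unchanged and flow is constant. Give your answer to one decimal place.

23.8

Flow: 49 L/min ÷ 60 = 0.8167 L/s.
New flow: 34 L/min ÷ 60 = 0.5667 L/s.
PIP = Vt/C + R·V̇ + PEEP (constant-flow equation of motion).
Only the resistive term changes: ΔPIP = R × ΔV̇ = 4.9 × (0.5667 − 0.8167) = 4.9 × -0.25 = -1.225 cmH2O.
Original PIP = 365/22.8 + 4.9×0.8167 + 5 = 25.011 cmH2O; new PIP = 25.011 + (-1.225) = 23.786 cmH2O.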